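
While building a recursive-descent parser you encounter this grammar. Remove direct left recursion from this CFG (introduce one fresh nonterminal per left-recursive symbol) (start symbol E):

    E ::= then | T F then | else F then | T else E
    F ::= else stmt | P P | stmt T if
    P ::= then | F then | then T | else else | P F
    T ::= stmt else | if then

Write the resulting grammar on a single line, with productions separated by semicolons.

Left recursion appears on P.
For P: α = {F}, β = {then, F then, then T, else else}. Rewrite as P → β P' and P' → α P' | ε.

E ::= then | T F then | else F then | T else E; F ::= else stmt | P P | stmt T if; P ::= then P' | F then P' | then T P' | else else P'; T ::= stmt else | if then; P' ::= F P' | ε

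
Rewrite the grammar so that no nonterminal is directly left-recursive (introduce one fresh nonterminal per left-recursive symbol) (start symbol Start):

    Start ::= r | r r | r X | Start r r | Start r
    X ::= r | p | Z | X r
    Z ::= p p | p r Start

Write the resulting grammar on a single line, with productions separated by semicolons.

Left recursion appears on Start, X.
For Start: α = {r r, r}, β = {r, r r, r X}. Rewrite as Start → β Start1 and Start1 → α Start1 | ε.
For X: α = {r}, β = {r, p, Z}. Rewrite as X → β X1 and X1 → α X1 | ε.

Start ::= r Start1 | r r Start1 | r X Start1; X ::= r X1 | p X1 | Z X1; Z ::= p p | p r Start; Start1 ::= r r Start1 | r Start1 | ε; X1 ::= r X1 | ε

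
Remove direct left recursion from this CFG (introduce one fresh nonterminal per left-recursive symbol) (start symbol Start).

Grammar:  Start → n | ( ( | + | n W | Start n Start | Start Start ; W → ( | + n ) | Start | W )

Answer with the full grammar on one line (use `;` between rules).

Left recursion appears on Start, W.
For Start: α = {n Start, Start}, β = {n, ( (, +, n W}. Rewrite as Start → β Start1 and Start1 → α Start1 | ε.
For W: α = {)}, β = {(, + n ), Start}. Rewrite as W → β W1 and W1 → α W1 | ε.

Start → n Start1 | ( ( Start1 | + Start1 | n W Start1; W → ( W1 | + n ) W1 | Start W1; Start1 → n Start Start1 | Start Start1 | eps; W1 → ) W1 | eps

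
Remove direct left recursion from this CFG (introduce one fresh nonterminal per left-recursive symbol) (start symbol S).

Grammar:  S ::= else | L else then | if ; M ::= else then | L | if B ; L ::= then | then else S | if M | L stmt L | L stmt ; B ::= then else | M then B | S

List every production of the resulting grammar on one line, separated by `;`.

S ::= else | L else then | if; M ::= else then | L | if B; L ::= then L' | then else S L' | if M L'; B ::= then else | M then B | S; L' ::= stmt L L' | stmt L' | ε

Directly left-recursive nonterminal: L.
For L: α = {stmt L, stmt}, β = {then, then else S, if M}. Rewrite as L → β L' and L' → α L' | ε.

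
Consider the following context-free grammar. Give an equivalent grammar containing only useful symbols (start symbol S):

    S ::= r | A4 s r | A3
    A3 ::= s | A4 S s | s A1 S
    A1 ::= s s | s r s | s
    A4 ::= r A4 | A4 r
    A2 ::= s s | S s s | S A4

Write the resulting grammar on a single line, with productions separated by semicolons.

S ::= r | A3; A3 ::= s | s A1 S; A1 ::= s s | s r s | s

Generating nonterminals: {A1, A2, A3, S}.
Reachable from S after that: {A1, A3, S}.
Removed useless symbols: {A2, A4} and every production mentioning them.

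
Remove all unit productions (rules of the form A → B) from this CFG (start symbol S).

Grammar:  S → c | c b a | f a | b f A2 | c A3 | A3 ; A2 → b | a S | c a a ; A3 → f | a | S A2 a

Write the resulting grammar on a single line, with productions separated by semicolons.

Unit pairs: S ⇒* {A3}.
For each unit pair (A, B), copy every non-unit production of B to A, then drop all unit productions.

S → c | c b a | f a | b f A2 | c A3 | f | a | S A2 a; A2 → b | a S | c a a; A3 → f | a | S A2 a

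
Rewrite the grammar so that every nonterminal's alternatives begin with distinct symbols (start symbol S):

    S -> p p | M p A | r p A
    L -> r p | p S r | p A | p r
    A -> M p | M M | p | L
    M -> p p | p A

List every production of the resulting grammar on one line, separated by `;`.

L has alternatives sharing prefix 'p': factor to L → p L' with L' → S r | A | r.
A has alternatives sharing prefix 'M': factor to A → M A' with A' → p | M.
M has alternatives sharing prefix 'p': factor to M → p M' with M' → p | A.

S -> p p | M p A | r p A; L -> r p | p L'; A -> p | L | M A'; M -> p M'; L' -> S r | A | r; A' -> p | M; M' -> p | A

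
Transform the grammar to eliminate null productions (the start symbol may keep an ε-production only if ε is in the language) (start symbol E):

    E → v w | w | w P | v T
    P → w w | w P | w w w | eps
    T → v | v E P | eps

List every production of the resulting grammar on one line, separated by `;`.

E → v w | w | w P | v T | v; P → w w | w P | w | w w w; T → v | v E P | v E

Nullable nonterminals: {P, T}.
ε ∉ L(G), so no ε-production is kept.
Add the nullable-subset variants: E → v T gives v T | v. P → w P gives w P | w. T → v E P gives v E P | v E.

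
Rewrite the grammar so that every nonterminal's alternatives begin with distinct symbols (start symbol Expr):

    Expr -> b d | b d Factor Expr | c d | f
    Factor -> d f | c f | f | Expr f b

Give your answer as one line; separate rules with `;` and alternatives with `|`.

Expr -> c d | f | b d Expr1; Factor -> d f | c f | f | Expr f b; Expr1 -> eps | Factor Expr

Expr has alternatives sharing prefix 'b d': factor to Expr → b d Expr1 with Expr1 → ε | Factor Expr.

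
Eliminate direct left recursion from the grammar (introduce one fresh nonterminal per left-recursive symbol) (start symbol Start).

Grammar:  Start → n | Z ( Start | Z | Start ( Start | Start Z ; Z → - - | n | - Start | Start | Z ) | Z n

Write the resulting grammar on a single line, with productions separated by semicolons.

Directly left-recursive nonterminals: Start, Z.
For Start: α = {( Start, Z}, β = {n, Z ( Start, Z}. Rewrite as Start → β Start1 and Start1 → α Start1 | ε.
For Z: α = {), n}, β = {- -, n, - Start, Start}. Rewrite as Z → β Z1 and Z1 → α Z1 | ε.

Start → n Start1 | Z ( Start Start1 | Z Start1; Z → - - Z1 | n Z1 | - Start Z1 | Start Z1; Start1 → ( Start Start1 | Z Start1 | ε; Z1 → ) Z1 | n Z1 | ε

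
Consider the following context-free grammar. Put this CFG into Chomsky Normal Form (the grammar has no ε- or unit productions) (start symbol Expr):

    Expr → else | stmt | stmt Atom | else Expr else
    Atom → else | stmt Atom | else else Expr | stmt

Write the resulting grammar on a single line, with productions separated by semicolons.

Expr → else | stmt | X1 Atom | X2 Y1; Atom → else | X1 Atom | X2 Y2 | stmt; X1 → stmt; X2 → else; Y1 → Expr X2; Y2 → X2 Expr

Introduce a nonterminal for each terminal appearing in a rule of length ≥ 2: X1 → stmt, X2 → else.
Binarize each right-hand side of length ≥ 3 by chaining fresh nonterminals (Y1, Y2, …): affected rules were Expr → X2 Expr X2; Atom → X2 X2 Expr.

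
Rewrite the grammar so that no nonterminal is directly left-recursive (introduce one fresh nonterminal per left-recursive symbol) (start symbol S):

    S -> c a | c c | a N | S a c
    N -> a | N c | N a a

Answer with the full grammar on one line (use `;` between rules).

S -> c a S' | c c S' | a N S'; N -> a N'; S' -> a c S' | epsilon; N' -> c N' | a a N' | epsilon

Left recursion appears on S, N.
For S: α = {a c}, β = {c a, c c, a N}. Rewrite as S → β S' and S' → α S' | ε.
For N: α = {c, a a}, β = {a}. Rewrite as N → β N' and N' → α N' | ε.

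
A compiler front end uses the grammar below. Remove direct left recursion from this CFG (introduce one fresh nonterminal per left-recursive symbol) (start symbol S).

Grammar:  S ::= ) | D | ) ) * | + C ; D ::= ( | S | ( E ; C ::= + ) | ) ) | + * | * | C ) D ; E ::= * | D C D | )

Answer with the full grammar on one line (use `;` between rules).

C is directly left-recursive.
For C: α = {) D}, β = {+ ), ) ), + *, *}. Rewrite as C → β C' and C' → α C' | ε.

S ::= ) | D | ) ) * | + C; D ::= ( | S | ( E; C ::= + ) C' | ) ) C' | + * C' | * C'; E ::= * | D C D | ); C' ::= ) D C' | ε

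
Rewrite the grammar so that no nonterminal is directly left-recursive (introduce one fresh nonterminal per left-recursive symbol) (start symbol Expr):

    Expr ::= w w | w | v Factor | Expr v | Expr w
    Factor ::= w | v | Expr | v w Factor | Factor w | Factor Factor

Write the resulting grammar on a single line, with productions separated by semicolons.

Expr ::= w w Expr1 | w Expr1 | v Factor Expr1; Factor ::= w Factor1 | v Factor1 | Expr Factor1 | v w Factor Factor1; Expr1 ::= v Expr1 | w Expr1 | ε; Factor1 ::= w Factor1 | Factor Factor1 | ε

Left recursion appears on Expr, Factor.
For Expr: α = {v, w}, β = {w w, w, v Factor}. Rewrite as Expr → β Expr1 and Expr1 → α Expr1 | ε.
For Factor: α = {w, Factor}, β = {w, v, Expr, v w Factor}. Rewrite as Factor → β Factor1 and Factor1 → α Factor1 | ε.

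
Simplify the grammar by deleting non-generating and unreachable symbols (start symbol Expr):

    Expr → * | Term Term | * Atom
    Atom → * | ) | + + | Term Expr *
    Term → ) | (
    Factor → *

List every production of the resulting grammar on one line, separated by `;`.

Expr → * | Term Term | * Atom; Atom → * | ) | + + | Term Expr *; Term → ) | (

Generating nonterminals: {Atom, Expr, Factor, Term}.
Reachable from Expr after that: {Atom, Expr, Term}.
Removed useless symbols: {Factor} and every production mentioning them.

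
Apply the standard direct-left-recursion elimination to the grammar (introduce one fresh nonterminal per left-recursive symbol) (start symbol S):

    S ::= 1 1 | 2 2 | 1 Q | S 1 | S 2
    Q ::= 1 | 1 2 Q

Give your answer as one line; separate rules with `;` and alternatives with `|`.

Left recursion appears on S.
For S: α = {1, 2}, β = {1 1, 2 2, 1 Q}. Rewrite as S → β S' and S' → α S' | ε.

S ::= 1 1 S' | 2 2 S' | 1 Q S'; Q ::= 1 | 1 2 Q; S' ::= 1 S' | 2 S' | ε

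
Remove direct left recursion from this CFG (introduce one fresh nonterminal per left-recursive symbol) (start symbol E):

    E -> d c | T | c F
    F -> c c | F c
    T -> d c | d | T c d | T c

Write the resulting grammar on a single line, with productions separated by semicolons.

E -> d c | T | c F; F -> c c F'; T -> d c T' | d T'; F' -> c F' | ε; T' -> c d T' | c T' | ε

F, T are directly left-recursive.
For F: α = {c}, β = {c c}. Rewrite as F → β F' and F' → α F' | ε.
For T: α = {c d, c}, β = {d c, d}. Rewrite as T → β T' and T' → α T' | ε.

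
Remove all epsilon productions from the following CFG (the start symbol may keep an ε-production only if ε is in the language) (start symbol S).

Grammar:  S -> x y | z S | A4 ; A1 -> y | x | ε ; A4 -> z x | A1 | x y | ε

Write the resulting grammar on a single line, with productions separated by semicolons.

S -> x y | z S | z | A4 | ε; A1 -> y | x; A4 -> z x | A1 | x y

Nullable set = {A1, A4, S}.
ε ∈ L(G) since S is nullable, so keep S → ε.
For each production, add variants omitting each subset of nullable occurrences: S → z S gives z S | z.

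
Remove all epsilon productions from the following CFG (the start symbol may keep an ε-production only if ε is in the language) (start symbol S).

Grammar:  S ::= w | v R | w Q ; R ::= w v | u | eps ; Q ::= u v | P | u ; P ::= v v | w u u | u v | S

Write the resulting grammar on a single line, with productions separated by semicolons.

S ::= w | v R | v | w Q; R ::= w v | u; Q ::= u v | P | u; P ::= v v | w u u | u v | S

Nullable set = {R}.
ε ∉ L(G), so no ε-production is kept.
Expand every rule over subsets of its nullable positions: S → v R gives v R | v.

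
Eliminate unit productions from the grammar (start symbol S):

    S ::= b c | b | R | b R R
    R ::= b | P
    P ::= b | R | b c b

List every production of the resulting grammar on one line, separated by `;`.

Unit pairs: P ⇒* {R}; R ⇒* {P}; S ⇒* {P, R}.
For each unit pair (A, B), copy every non-unit production of B to A, then drop all unit productions.

S ::= b c | b | b R R | b c b; R ::= b | b c b; P ::= b | b c b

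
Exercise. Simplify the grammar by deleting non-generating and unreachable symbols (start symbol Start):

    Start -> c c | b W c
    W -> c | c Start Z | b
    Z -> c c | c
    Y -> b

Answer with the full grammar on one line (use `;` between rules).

Generating nonterminals: {Start, W, Y, Z}.
Reachable from Start after that: {Start, W, Z}.
Removed useless symbols: {Y} and every production mentioning them.

Start -> c c | b W c; W -> c | c Start Z | b; Z -> c c | c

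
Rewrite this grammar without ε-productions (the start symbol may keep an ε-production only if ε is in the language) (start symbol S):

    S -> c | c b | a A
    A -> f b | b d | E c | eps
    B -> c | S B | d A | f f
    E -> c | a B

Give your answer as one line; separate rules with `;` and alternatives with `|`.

S -> c | c b | a A | a; A -> f b | b d | E c; B -> c | S B | d A | d | f f; E -> c | a B

The nullable symbols are {A}.
ε ∉ L(G), so no ε-production is kept.
For each production, add variants omitting each subset of nullable occurrences: S → a A gives a A | a. B → d A gives d A | d.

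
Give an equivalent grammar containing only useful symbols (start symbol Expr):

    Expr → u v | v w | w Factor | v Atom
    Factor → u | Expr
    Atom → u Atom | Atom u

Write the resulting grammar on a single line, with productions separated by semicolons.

Generating nonterminals: {Expr, Factor}.
Reachable from Expr after that: {Expr, Factor}.
Removed useless symbols: {Atom} and every production mentioning them.

Expr → u v | v w | w Factor; Factor → u | Expr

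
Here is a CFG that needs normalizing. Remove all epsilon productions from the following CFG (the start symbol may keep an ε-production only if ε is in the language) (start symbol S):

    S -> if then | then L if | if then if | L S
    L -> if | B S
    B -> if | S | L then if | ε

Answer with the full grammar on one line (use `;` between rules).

Nullable set = {B}.
ε ∉ L(G), so no ε-production is kept.
For each production, add variants omitting each subset of nullable occurrences: L → B S gives B S | S.

S -> if then | then L if | if then if | L S; L -> if | B S | S; B -> if | S | L then if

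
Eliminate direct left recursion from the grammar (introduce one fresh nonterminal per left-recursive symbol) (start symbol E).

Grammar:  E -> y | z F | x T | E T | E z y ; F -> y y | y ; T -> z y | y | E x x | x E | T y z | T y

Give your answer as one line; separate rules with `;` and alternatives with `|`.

Left recursion appears on E, T.
For E: α = {T, z y}, β = {y, z F, x T}. Rewrite as E → β E' and E' → α E' | ε.
For T: α = {y z, y}, β = {z y, y, E x x, x E}. Rewrite as T → β T' and T' → α T' | ε.

E -> y E' | z F E' | x T E'; F -> y y | y; T -> z y T' | y T' | E x x T' | x E T'; E' -> T E' | z y E' | ε; T' -> y z T' | y T' | ε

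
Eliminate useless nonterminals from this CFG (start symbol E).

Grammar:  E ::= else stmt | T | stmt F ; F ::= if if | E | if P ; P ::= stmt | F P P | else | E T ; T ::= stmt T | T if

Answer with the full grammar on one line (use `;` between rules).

Generating nonterminals: {E, F, P}.
Reachable from E after that: {E, F, P}.
Removed useless symbols: {T} and every production mentioning them.

E ::= else stmt | stmt F; F ::= if if | E | if P; P ::= stmt | F P P | else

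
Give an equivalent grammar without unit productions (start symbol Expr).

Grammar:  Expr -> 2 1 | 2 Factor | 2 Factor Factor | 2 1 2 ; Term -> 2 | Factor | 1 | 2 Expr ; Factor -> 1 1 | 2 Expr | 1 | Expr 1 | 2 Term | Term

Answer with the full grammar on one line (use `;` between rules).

Unit pairs: Factor ⇒* {Term}; Term ⇒* {Factor}.
For every A with A ⇒* B via unit rules, add B's non-unit alternatives to A; then delete every rule of the form X → Y.

Expr -> 2 1 | 2 Factor | 2 Factor Factor | 2 1 2; Term -> 2 | 1 | 2 Expr | 1 1 | Expr 1 | 2 Term; Factor -> 2 | 1 | 2 Expr | 1 1 | Expr 1 | 2 Term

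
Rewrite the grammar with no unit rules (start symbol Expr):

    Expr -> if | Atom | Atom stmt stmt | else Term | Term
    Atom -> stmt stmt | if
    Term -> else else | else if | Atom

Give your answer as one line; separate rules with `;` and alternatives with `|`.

Expr -> else else | else if | stmt stmt | if | Atom stmt stmt | else Term; Atom -> stmt stmt | if; Term -> else else | else if | stmt stmt | if

Unit pairs: Expr ⇒* {Atom, Term}; Term ⇒* {Atom}.
For every A with A ⇒* B via unit rules, add B's non-unit alternatives to A; then delete every rule of the form X → Y.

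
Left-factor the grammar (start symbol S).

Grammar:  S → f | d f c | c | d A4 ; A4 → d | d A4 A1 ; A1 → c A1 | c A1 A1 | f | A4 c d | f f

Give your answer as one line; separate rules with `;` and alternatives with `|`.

S → f | c | d S'; A4 → d A4'; A1 → A4 c d | c A1 A1' | f A1''; S' → f c | A4; A4' → ε | A4 A1; A1' → ε | A1; A1'' → ε | f

S has alternatives sharing prefix 'd': factor to S → d S' with S' → f c | A4.
A4 has alternatives sharing prefix 'd': factor to A4 → d A4' with A4' → ε | A4 A1.
A1 has alternatives sharing prefix 'c A1': factor to A1 → c A1 A1' with A1' → ε | A1.
A1 has alternatives sharing prefix 'f': factor to A1 → f A1'' with A1'' → ε | f.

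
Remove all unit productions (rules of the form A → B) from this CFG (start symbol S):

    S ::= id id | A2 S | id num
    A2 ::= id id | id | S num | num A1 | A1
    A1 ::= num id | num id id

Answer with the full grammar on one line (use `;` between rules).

S ::= id id | A2 S | id num; A2 ::= id id | id | S num | num A1 | num id | num id id; A1 ::= num id | num id id

Unit pairs: A2 ⇒* {A1}.
For every A with A ⇒* B via unit rules, add B's non-unit alternatives to A; then delete every rule of the form X → Y.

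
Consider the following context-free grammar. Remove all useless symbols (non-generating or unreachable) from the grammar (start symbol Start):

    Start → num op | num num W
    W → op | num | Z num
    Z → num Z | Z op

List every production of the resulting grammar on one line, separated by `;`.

Generating nonterminals: {Start, W}.
Reachable from Start after that: {Start, W}.
Removed useless symbols: {Z} and every production mentioning them.

Start → num op | num num W; W → op | num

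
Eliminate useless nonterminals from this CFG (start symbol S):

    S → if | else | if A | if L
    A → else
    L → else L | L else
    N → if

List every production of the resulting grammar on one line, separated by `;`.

Generating nonterminals: {A, N, S}.
Reachable from S after that: {A, S}.
Removed useless symbols: {L, N} and every production mentioning them.

S → if | else | if A; A → else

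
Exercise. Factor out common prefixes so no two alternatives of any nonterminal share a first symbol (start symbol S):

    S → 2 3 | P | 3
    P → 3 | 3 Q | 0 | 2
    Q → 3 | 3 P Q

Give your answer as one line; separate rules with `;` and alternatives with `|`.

S → 2 3 | P | 3; P → 0 | 2 | 3 P'; Q → 3 Q'; P' → epsilon | Q; Q' → epsilon | P Q

P has alternatives sharing prefix '3': factor to P → 3 P' with P' → ε | Q.
Q has alternatives sharing prefix '3': factor to Q → 3 Q' with Q' → ε | P Q.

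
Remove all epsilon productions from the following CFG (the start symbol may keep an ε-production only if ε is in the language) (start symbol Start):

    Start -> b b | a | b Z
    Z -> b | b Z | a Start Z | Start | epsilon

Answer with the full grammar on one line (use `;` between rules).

The nullable symbols are {Z}.
ε ∉ L(G), so no ε-production is kept.
For each production, add variants omitting each subset of nullable occurrences: Start → b Z gives b Z | b. Z → a Start Z gives a Start Z | a Start.

Start -> b b | a | b Z | b; Z -> b | b Z | a Start Z | a Start | Start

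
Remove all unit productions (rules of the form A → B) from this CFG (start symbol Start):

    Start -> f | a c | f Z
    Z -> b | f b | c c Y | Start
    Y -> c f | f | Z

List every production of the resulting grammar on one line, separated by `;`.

Unit pairs: Y ⇒* {Start, Z}; Z ⇒* {Start}.
For every A with A ⇒* B via unit rules, add B's non-unit alternatives to A; then delete every rule of the form X → Y.

Start -> f | a c | f Z; Z -> b | f b | c c Y | f | a c | f Z; Y -> b | f b | c c Y | f | a c | f Z | c f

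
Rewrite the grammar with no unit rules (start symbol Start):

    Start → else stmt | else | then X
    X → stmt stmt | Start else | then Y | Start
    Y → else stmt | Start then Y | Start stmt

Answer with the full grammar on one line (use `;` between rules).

Unit pairs: X ⇒* {Start}.
For every A with A ⇒* B via unit rules, add B's non-unit alternatives to A; then delete every rule of the form X → Y.

Start → else stmt | else | then X; X → else stmt | else | then X | stmt stmt | Start else | then Y; Y → else stmt | Start then Y | Start stmt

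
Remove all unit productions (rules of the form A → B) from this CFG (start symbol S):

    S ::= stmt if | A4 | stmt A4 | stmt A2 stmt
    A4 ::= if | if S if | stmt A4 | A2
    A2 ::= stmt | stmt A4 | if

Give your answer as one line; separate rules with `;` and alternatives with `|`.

Unit pairs: A4 ⇒* {A2}; S ⇒* {A2, A4}.
For each unit pair (A, B), copy every non-unit production of B to A, then drop all unit productions.

S ::= if | if S if | stmt A4 | stmt | stmt if | stmt A2 stmt; A4 ::= if | if S if | stmt A4 | stmt; A2 ::= stmt | stmt A4 | if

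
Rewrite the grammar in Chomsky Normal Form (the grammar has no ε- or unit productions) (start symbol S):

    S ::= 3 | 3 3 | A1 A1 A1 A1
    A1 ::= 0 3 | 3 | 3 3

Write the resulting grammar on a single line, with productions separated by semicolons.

Introduce a nonterminal for each terminal appearing in a rule of length ≥ 2: X1 → 3, X2 → 0.
Binarize each right-hand side of length ≥ 3 by chaining fresh nonterminals (Y1, Y2, …): affected rules were S → A1 A1 A1 A1.

S ::= 3 | X1 X1 | A1 Y1; A1 ::= X2 X1 | 3 | X1 X1; X1 ::= 3; X2 ::= 0; Y1 ::= A1 Y2; Y2 ::= A1 A1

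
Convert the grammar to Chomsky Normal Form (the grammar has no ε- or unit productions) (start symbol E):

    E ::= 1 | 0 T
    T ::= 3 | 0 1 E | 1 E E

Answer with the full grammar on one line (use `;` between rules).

Introduce a nonterminal for each terminal appearing in a rule of length ≥ 2: X1 → 0, X2 → 1.
Binarize each right-hand side of length ≥ 3 by chaining fresh nonterminals (Y1, Y2, …): affected rules were T → X1 X2 E; T → X2 E E.

E ::= 1 | X1 T; T ::= 3 | X1 Y1 | X2 Y2; X1 ::= 0; X2 ::= 1; Y1 ::= X2 E; Y2 ::= E E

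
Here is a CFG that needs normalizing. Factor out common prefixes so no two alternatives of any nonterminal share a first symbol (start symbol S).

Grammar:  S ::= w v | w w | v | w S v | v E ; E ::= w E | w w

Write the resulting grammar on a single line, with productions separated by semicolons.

S ::= w S' | v S''; E ::= w E'; S' ::= v | w | S v; S'' ::= eps | E; E' ::= E | w

S has alternatives sharing prefix 'w': factor to S → w S' with S' → v | w | S v.
S has alternatives sharing prefix 'v': factor to S → v S'' with S'' → ε | E.
E has alternatives sharing prefix 'w': factor to E → w E' with E' → E | w.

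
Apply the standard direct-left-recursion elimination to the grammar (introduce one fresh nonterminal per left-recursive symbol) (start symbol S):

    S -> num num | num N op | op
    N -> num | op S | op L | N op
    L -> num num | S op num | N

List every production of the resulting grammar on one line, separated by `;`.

S -> num num | num N op | op; N -> num N' | op S N' | op L N'; L -> num num | S op num | N; N' -> op N' | epsilon

Directly left-recursive nonterminal: N.
For N: α = {op}, β = {num, op S, op L}. Rewrite as N → β N' and N' → α N' | ε.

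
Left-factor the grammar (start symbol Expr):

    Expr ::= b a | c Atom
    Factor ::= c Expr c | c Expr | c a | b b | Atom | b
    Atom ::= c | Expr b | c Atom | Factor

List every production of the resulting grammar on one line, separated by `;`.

Expr ::= b a | c Atom; Factor ::= Atom | c Factor1 | b Factor2; Atom ::= Expr b | Factor | c Atom1; Factor1 ::= a | Expr Factor11; Factor2 ::= b | ε; Atom1 ::= ε | Atom; Factor11 ::= c | ε

Factor has alternatives sharing prefix 'c': factor to Factor → c Factor1 with Factor1 → Expr c | Expr | a.
Factor has alternatives sharing prefix 'b': factor to Factor → b Factor2 with Factor2 → b | ε.
Atom has alternatives sharing prefix 'c': factor to Atom → c Atom1 with Atom1 → ε | Atom.
Factor1 has alternatives sharing prefix 'Expr': factor to Factor1 → Expr Factor11 with Factor11 → c | ε.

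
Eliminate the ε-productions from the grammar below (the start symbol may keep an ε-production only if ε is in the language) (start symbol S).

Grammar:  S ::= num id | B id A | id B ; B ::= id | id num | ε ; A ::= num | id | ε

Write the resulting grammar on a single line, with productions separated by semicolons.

Nullable set = {A, B}.
ε ∉ L(G), so no ε-production is kept.
For each production, add variants omitting each subset of nullable occurrences: S → B id A gives B id A | B id | id A | id.

S ::= num id | B id A | B id | id A | id | id B; B ::= id | id num; A ::= num | id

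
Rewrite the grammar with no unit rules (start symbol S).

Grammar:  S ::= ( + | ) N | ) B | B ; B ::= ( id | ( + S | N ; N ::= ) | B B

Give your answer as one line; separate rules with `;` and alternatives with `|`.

S ::= ( id | ( + S | ( + | ) N | ) B | ) | B B; B ::= ( id | ( + S | ) | B B; N ::= ) | B B

Unit pairs: B ⇒* {N}; S ⇒* {B, N}.
Replace each nonterminal's rules with the union of the non-unit rules of every nonterminal it unit-derives.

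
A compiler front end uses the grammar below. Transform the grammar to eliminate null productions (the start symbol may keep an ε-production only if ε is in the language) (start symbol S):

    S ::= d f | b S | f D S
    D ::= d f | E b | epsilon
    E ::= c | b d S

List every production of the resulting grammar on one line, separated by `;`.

S ::= d f | b S | f D S | f S; D ::= d f | E b; E ::= c | b d S

Nullable nonterminals: {D}.
ε ∉ L(G), so no ε-production is kept.
Add the nullable-subset variants: S → f D S gives f D S | f S.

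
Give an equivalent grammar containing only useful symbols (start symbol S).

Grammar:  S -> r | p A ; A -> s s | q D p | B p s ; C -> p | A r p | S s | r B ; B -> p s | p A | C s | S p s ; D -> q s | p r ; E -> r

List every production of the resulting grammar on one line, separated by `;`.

S -> r | p A; A -> s s | q D p | B p s; C -> p | A r p | S s | r B; B -> p s | p A | C s | S p s; D -> q s | p r

Generating nonterminals: {A, B, C, D, E, S}.
Reachable from S after that: {A, B, C, D, S}.
Removed useless symbols: {E} and every production mentioning them.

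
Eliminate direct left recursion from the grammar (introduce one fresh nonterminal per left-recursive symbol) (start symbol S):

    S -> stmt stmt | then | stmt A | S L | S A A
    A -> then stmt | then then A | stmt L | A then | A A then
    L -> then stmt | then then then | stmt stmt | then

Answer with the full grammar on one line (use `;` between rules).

S, A are directly left-recursive.
For S: α = {L, A A}, β = {stmt stmt, then, stmt A}. Rewrite as S → β S' and S' → α S' | ε.
For A: α = {then, A then}, β = {then stmt, then then A, stmt L}. Rewrite as A → β A' and A' → α A' | ε.

S -> stmt stmt S' | then S' | stmt A S'; A -> then stmt A' | then then A A' | stmt L A'; L -> then stmt | then then then | stmt stmt | then; S' -> L S' | A A S' | ε; A' -> then A' | A then A' | ε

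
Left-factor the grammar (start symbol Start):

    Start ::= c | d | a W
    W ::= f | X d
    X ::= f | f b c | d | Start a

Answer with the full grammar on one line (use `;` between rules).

X has alternatives sharing prefix 'f': factor to X → f X1 with X1 → ε | b c.

Start ::= c | d | a W; W ::= f | X d; X ::= d | Start a | f X1; X1 ::= ε | b c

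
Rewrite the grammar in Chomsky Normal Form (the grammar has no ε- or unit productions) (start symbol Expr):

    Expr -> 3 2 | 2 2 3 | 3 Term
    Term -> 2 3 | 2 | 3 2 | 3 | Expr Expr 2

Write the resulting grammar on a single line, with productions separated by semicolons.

Introduce a nonterminal for each terminal appearing in a rule of length ≥ 2: X1 → 3, X2 → 2.
Binarize each right-hand side of length ≥ 3 by chaining fresh nonterminals (Y1, Y2, …): affected rules were Expr → X2 X2 X1; Term → Expr Expr X2.

Expr -> X1 X2 | X2 Y1 | X1 Term; Term -> X2 X1 | 2 | X1 X2 | 3 | Expr Y2; X1 -> 3; X2 -> 2; Y1 -> X2 X1; Y2 -> Expr X2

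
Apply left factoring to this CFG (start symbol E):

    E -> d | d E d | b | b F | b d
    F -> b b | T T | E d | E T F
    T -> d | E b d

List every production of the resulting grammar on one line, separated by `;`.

E has alternatives sharing prefix 'b': factor to E → b E' with E' → ε | F | d.
E has alternatives sharing prefix 'd': factor to E → d E'' with E'' → ε | E d.
F has alternatives sharing prefix 'E': factor to F → E F' with F' → d | T F.

E -> b E' | d E''; F -> b b | T T | E F'; T -> d | E b d; E' -> ε | F | d; E'' -> ε | E d; F' -> d | T F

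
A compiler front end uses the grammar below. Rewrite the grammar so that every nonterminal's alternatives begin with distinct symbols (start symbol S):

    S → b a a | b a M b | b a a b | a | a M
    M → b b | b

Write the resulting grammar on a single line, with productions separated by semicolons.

S → b a S' | a S''; M → b M'; S' → M b | a S'''; S'' → ε | M; M' → b | ε; S''' → ε | b

S has alternatives sharing prefix 'b a': factor to S → b a S' with S' → a | M b | a b.
S has alternatives sharing prefix 'a': factor to S → a S'' with S'' → ε | M.
M has alternatives sharing prefix 'b': factor to M → b M' with M' → b | ε.
S' has alternatives sharing prefix 'a': factor to S' → a S''' with S''' → ε | b.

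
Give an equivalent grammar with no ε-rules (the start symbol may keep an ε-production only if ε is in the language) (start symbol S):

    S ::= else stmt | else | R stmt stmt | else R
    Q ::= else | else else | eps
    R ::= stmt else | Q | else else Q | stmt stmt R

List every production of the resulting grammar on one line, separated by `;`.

S ::= else stmt | else | R stmt stmt | stmt stmt | else R; Q ::= else | else else; R ::= stmt else | Q | else else Q | else else | stmt stmt R | stmt stmt

Nullable nonterminals: {Q, R}.
ε ∉ L(G), so no ε-production is kept.
Add the nullable-subset variants: S → R stmt stmt gives R stmt stmt | stmt stmt. R → else else Q gives else else Q | else else. R → stmt stmt R gives stmt stmt R | stmt stmt.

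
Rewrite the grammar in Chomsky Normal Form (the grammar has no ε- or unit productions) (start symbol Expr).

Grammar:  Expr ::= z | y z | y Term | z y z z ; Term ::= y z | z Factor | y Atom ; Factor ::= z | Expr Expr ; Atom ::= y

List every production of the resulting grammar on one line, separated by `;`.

Introduce a nonterminal for each terminal appearing in a rule of length ≥ 2: X1 → y, X2 → z.
Binarize each right-hand side of length ≥ 3 by chaining fresh nonterminals (Y1, Y2, …): affected rules were Expr → X2 X1 X2 X2.

Expr ::= z | X1 X2 | X1 Term | X2 Y1; Term ::= X1 X2 | X2 Factor | X1 Atom; Factor ::= z | Expr Expr; Atom ::= y; X1 ::= y; X2 ::= z; Y1 ::= X1 Y2; Y2 ::= X2 X2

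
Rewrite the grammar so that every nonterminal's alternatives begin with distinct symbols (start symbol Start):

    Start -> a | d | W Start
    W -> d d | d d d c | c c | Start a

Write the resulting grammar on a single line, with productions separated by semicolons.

W has alternatives sharing prefix 'd d': factor to W → d d W1 with W1 → ε | d c.

Start -> a | d | W Start; W -> c c | Start a | d d W1; W1 -> eps | d c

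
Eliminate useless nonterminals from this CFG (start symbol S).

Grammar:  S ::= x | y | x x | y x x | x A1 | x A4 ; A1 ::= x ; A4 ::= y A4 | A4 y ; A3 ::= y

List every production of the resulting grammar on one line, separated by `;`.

S ::= x | y | x x | y x x | x A1; A1 ::= x

Generating nonterminals: {A1, A3, S}.
Reachable from S after that: {A1, S}.
Removed useless symbols: {A3, A4} and every production mentioning them.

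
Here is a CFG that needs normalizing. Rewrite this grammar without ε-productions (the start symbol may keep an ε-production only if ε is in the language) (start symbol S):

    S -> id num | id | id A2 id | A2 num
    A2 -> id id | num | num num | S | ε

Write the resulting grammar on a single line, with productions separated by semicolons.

The nullable symbols are {A2}.
ε ∉ L(G), so no ε-production is kept.
Add the nullable-subset variants: S → id A2 id gives id A2 id | id id. S → A2 num gives A2 num | num.

S -> id num | id | id A2 id | id id | A2 num | num; A2 -> id id | num | num num | S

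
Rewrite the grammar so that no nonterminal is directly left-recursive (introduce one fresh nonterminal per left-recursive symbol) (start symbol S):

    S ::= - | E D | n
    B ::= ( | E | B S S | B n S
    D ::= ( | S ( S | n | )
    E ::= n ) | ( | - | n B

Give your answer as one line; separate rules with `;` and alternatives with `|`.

S ::= - | E D | n; B ::= ( B' | E B'; D ::= ( | S ( S | n | ); E ::= n ) | ( | - | n B; B' ::= S S B' | n S B' | ε

Directly left-recursive nonterminal: B.
For B: α = {S S, n S}, β = {(, E}. Rewrite as B → β B' and B' → α B' | ε.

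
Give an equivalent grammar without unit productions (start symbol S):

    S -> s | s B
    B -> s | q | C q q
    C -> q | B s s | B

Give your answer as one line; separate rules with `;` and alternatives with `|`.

S -> s | s B; B -> s | q | C q q; C -> s | q | C q q | B s s

Unit pairs: C ⇒* {B}.
For each unit pair (A, B), copy every non-unit production of B to A, then drop all unit productions.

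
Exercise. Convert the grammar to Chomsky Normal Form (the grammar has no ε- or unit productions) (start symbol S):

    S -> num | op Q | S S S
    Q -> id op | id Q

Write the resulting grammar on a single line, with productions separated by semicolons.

S -> num | X1 Q | S Y1; Q -> X2 X1 | X2 Q; X1 -> op; X2 -> id; Y1 -> S S

Introduce a nonterminal for each terminal appearing in a rule of length ≥ 2: X1 → op, X2 → id.
Binarize each right-hand side of length ≥ 3 by chaining fresh nonterminals (Y1, Y2, …): affected rules were S → S S S.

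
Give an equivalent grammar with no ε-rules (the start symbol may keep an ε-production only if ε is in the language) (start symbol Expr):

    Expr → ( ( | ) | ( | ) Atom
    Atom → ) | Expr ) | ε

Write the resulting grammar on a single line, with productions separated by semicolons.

Expr → ( ( | ) | ( | ) Atom; Atom → ) | Expr )

Nullable nonterminals: {Atom}.
ε ∉ L(G), so no ε-production is kept.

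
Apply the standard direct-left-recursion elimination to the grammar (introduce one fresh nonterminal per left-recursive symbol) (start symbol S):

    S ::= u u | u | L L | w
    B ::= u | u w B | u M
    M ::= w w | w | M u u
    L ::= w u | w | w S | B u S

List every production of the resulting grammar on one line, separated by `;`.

S ::= u u | u | L L | w; B ::= u | u w B | u M; M ::= w w M' | w M'; L ::= w u | w | w S | B u S; M' ::= u u M' | epsilon

Left recursion appears on M.
For M: α = {u u}, β = {w w, w}. Rewrite as M → β M' and M' → α M' | ε.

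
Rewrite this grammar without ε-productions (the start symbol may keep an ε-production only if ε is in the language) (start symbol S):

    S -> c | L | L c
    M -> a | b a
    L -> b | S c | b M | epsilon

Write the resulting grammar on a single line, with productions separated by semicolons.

S -> c | L | L c | ε; M -> a | b a; L -> b | S c | c | b M

The nullable symbols are {L, S}.
ε ∈ L(G) since S is nullable, so keep S → ε.
For each production, add variants omitting each subset of nullable occurrences: L → S c gives S c | c.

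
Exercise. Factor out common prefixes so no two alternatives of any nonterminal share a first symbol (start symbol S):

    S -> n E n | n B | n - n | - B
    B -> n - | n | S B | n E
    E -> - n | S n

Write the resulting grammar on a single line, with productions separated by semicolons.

S -> - B | n S'; B -> S B | n B'; E -> - n | S n; S' -> E n | B | - n; B' -> - | ε | E

S has alternatives sharing prefix 'n': factor to S → n S' with S' → E n | B | - n.
B has alternatives sharing prefix 'n': factor to B → n B' with B' → - | ε | E.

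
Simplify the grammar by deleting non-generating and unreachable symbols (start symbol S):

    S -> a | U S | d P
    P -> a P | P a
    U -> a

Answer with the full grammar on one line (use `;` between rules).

S -> a | U S; U -> a

Generating nonterminals: {S, U}.
Reachable from S after that: {S, U}.
Removed useless symbols: {P} and every production mentioning them.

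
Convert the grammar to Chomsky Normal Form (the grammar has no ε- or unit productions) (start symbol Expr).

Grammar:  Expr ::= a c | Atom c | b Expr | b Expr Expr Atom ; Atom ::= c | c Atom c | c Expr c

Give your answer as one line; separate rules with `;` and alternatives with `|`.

Introduce a nonterminal for each terminal appearing in a rule of length ≥ 2: X1 → a, X2 → c, X3 → b.
Binarize each right-hand side of length ≥ 3 by chaining fresh nonterminals (Y1, Y2, …): affected rules were Expr → X3 Expr Expr Atom; Atom → X2 Atom X2; Atom → X2 Expr X2.

Expr ::= X1 X2 | Atom X2 | X3 Expr | X3 Y1; Atom ::= c | X2 Y3 | X2 Y4; X1 ::= a; X2 ::= c; X3 ::= b; Y1 ::= Expr Y2; Y2 ::= Expr Atom; Y3 ::= Atom X2; Y4 ::= Expr X2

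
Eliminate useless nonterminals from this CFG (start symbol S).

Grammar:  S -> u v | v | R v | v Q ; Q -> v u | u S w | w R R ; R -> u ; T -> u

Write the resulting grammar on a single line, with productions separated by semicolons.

S -> u v | v | R v | v Q; Q -> v u | u S w | w R R; R -> u

Generating nonterminals: {Q, R, S, T}.
Reachable from S after that: {Q, R, S}.
Removed useless symbols: {T} and every production mentioning them.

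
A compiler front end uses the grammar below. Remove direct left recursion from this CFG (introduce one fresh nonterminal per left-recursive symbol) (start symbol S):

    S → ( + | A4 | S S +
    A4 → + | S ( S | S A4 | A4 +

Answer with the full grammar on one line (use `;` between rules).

S → ( + S' | A4 S'; A4 → + A4' | S ( S A4' | S A4 A4'; S' → S + S' | eps; A4' → + A4' | eps

Left recursion appears on S, A4.
For S: α = {S +}, β = {( +, A4}. Rewrite as S → β S' and S' → α S' | ε.
For A4: α = {+}, β = {+, S ( S, S A4}. Rewrite as A4 → β A4' and A4' → α A4' | ε.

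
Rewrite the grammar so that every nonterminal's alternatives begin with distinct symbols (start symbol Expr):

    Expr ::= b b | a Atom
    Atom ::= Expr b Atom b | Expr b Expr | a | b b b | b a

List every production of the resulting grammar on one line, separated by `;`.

Expr ::= b b | a Atom; Atom ::= a | Expr b Atom1 | b Atom2; Atom1 ::= Atom b | Expr; Atom2 ::= b b | a

Atom has alternatives sharing prefix 'Expr b': factor to Atom → Expr b Atom1 with Atom1 → Atom b | Expr.
Atom has alternatives sharing prefix 'b': factor to Atom → b Atom2 with Atom2 → b b | a.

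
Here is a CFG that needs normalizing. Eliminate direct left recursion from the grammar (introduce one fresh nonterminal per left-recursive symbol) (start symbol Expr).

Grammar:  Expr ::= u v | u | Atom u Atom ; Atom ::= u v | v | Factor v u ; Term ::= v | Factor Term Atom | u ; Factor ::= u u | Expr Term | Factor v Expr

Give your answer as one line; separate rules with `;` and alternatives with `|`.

Left recursion appears on Factor.
For Factor: α = {v Expr}, β = {u u, Expr Term}. Rewrite as Factor → β Factor1 and Factor1 → α Factor1 | ε.

Expr ::= u v | u | Atom u Atom; Atom ::= u v | v | Factor v u; Term ::= v | Factor Term Atom | u; Factor ::= u u Factor1 | Expr Term Factor1; Factor1 ::= v Expr Factor1 | ε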